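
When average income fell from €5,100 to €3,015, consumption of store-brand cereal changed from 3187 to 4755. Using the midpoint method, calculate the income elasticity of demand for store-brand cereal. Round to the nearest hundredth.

-0.77

%ΔQ = (4755 − 3187)/[(3187+4755)/2] = 1568/3971 ≈ 0.3949.
%ΔI = (3,015 − 5,100)/[(5,100+3,015)/2] = -2085/4057.5 ≈ -0.5139.
E_I = %ΔQ/%ΔI ≈ -0.77.
E_I < 0: inferior good.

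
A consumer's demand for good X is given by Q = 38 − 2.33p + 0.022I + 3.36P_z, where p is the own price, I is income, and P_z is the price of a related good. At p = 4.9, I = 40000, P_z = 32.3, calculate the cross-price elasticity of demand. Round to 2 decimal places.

First evaluate Q: 38 − 2.33(4.9) + 0.022(40000) + 3.36(32.3) = 38 − 11.417 + 880 + 108.528 = 1015.111.
∂Q/∂P_z = +3.36, so E_xy = 3.36·(32.3/1015.111) ≈ 0.11.
E_xy > 0: the goods are substitutes.

0.11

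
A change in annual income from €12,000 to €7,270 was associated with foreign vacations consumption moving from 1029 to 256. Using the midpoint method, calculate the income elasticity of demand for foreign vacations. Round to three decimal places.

2.451

%ΔQ = (256 − 1029)/[(1029+256)/2] = -773/642.5 ≈ -1.2031.
%ΔI = (7,270 − 12,000)/[(12,000+7,270)/2] = -4730/9635 ≈ -0.4909.
E_I = %ΔQ/%ΔI ≈ 2.451.
E_I > 1: normal good (luxury).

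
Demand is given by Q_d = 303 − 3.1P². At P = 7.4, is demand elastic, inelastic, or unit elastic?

elastic

At P = 7.4, Q_d = 133.244.
dQ_d/dP = −2·3.1·P = −45.88.
Point elasticity E = (dQ_d/dP)·(P/Q_d) = -45.88 × 7.4/133.244 ≈ -2.548.
|E| ≈ 2.548 > 1, so demand is elastic.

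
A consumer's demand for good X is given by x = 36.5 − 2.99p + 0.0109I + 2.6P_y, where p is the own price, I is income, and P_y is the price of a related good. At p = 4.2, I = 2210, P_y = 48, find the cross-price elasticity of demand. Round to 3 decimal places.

0.722

Evaluating quantity at (p, I, P_y) gives x = 36.5 − 2.99(4.2) + 0.0109(2210) + 2.6(48) = 36.5 − 12.558 + 24.089 + 124.8 = 172.831.
∂x/∂P_y = +2.6, so E_xy = 2.6·(48/172.831) ≈ 0.722.
E_xy > 0: the goods are substitutes.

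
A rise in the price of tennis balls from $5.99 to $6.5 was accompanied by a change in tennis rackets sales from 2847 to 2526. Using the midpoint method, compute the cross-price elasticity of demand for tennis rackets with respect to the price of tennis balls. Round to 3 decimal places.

-1.463

%ΔQ_x = (2526 − 2847)/[(2847+2526)/2] = -321/2686.5 ≈ -0.1195.
%ΔP_y = (6.5 − 5.99)/[(5.99+6.5)/2] ≈ 0.0817.
E_xy = -0.1195/0.0817 ≈ -1.463.
E_xy < 0, so tennis rackets and tennis balls are complements.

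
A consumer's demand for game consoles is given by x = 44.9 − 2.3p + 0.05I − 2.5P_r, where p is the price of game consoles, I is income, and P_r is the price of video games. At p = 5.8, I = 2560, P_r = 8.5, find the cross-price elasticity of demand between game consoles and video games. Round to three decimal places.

First evaluate x: 44.9 − 2.3(5.8) + 0.05(2560) − 2.5(8.5) = 44.9 − 13.34 + 128 − 21.25 = 138.31.
∂x/∂P_r = −2.5, so E_xy = -2.5·(8.5/138.31) ≈ -0.154.
E_xy < 0: the goods are complements.

-0.154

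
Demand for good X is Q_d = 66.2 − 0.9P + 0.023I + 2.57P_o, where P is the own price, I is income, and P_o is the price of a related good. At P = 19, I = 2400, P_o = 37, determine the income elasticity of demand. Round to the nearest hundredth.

0.28

First evaluate Q_d: 66.2 − 0.9(19) + 0.023(2400) + 2.57(37) = 66.2 − 17.1 + 55.2 + 95.09 = 199.39.
∂Q_d/∂I = +0.023, so E_I = 0.023·(2400/199.39) ≈ 0.28.
E_I ∈ (0,1): normal good (necessity).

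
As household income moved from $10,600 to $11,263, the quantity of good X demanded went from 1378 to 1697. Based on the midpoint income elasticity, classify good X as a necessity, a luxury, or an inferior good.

%ΔQ = (1697 − 1378)/[(1378+1697)/2] = 319/1537.5 ≈ 0.2075.
%ΔI = (11,263 − 10,600)/[(10,600+11,263)/2] = 663/10931.5 ≈ 0.0607.
E_I = %ΔQ/%ΔI ≈ 3.421.
E_I > 1: normal good (luxury).

luxury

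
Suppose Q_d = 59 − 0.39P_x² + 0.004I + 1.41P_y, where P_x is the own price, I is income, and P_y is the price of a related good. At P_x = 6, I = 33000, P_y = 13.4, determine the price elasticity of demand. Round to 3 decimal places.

Substituting, Q_d = 59 − 0.39(6)² + 0.004(33000) + 1.41(13.4) = 59 − 14.04 + 132 + 18.894 = 195.854.
∂Q_d/∂P_x = −2·0.39·P_x = -4.68, so E_p = -4.68·(6/195.854) ≈ -0.143.
|E_p| < 1: demand is inelastic.

-0.143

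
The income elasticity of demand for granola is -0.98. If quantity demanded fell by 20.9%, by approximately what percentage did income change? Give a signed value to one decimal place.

%ΔQ ≈ E × %ΔI ⇒ %ΔI = %ΔQ / E = (-20.9%)/(-0.98) ≈ 21.3%.

21.3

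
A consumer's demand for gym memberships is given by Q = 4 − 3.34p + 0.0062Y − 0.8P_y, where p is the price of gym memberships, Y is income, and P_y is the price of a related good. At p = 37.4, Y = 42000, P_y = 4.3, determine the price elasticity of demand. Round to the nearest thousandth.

At the given point, Q = 4 − 3.34(37.4) + 0.0062(42000) − 0.8(4.3) = 4 − 124.916 + 260.4 − 3.44 = 136.044.
∂Q/∂p = −3.34, so E_p = (−3.34)·(37.4/136.044) ≈ -0.918.
|E_p| < 1: demand is inelastic.

-0.918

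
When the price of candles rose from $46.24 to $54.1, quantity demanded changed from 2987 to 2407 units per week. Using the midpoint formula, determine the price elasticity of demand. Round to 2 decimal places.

-1.37

%ΔQ = (2407 − 2987)/[(2987 + 2407)/2] = -580/2697 ≈ -0.2151.
%ΔP = (54.1 − 46.24)/[(46.24 + 54.1)/2] = 7.86/50.17 ≈ 0.1567.
Arc elasticity E = %ΔQ/%ΔP ≈ -0.2151/0.1567 ≈ -1.37.
|E| > 1: demand is elastic over this range.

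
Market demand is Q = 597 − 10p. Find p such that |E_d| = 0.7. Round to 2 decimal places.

24.58

Set −bp/(a − bp) = −0.7 ⇒ bp = 0.7(a − bp) ⇒ bp(1+0.7) = 0.7·a.
p = 0.7·597/(10·1.7) ≈ 24.58.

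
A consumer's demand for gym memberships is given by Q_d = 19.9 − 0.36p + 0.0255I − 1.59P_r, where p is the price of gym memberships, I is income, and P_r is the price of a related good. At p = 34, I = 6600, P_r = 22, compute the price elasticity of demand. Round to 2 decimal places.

At the given point, Q_d = 19.9 − 0.36(34) + 0.0255(6600) − 1.59(22) = 19.9 − 12.24 + 168.3 − 34.98 = 140.98.
∂Q_d/∂p = −0.36, so E_p = (−0.36)·(34/140.98) ≈ -0.09.
|E_p| < 1: demand is inelastic.

-0.09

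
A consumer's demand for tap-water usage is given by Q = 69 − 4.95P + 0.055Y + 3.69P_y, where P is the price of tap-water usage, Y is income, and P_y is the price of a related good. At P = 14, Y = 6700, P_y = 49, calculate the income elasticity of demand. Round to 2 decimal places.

0.67

At the given point, Q = 69 − 4.95(14) + 0.055(6700) + 3.69(49) = 69 − 69.3 + 368.5 + 180.81 = 549.01.
∂Q/∂Y = +0.055, so E_I = 0.055·(6700/549.01) ≈ 0.67.
E_I ∈ (0,1): normal good (necessity).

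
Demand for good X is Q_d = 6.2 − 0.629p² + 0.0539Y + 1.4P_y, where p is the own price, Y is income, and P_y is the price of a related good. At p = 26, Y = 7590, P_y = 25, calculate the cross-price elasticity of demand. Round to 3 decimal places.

Substituting, Q_d = 6.2 − 0.629(26)² + 0.0539(7590) + 1.4(25) = 6.2 − 425.204 + 409.101 + 35 = 25.097.
∂Q_d/∂P_y = +1.4, so E_xy = 1.4·(25/25.097) ≈ 1.395.
E_xy > 0: the goods are substitutes.

1.395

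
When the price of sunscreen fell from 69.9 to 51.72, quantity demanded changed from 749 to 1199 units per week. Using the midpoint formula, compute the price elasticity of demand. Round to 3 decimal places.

-1.545

%Δq = (1199 − 749)/[(749 + 1199)/2] = 450/974 ≈ 0.4620.
%Δp = (51.72 − 69.9)/[(69.9 + 51.72)/2] = -18.18/60.81 ≈ -0.2990.
Arc elasticity E = %Δq/%Δp ≈ 0.4620/-0.2990 ≈ -1.545.
|E| > 1: demand is elastic over this range.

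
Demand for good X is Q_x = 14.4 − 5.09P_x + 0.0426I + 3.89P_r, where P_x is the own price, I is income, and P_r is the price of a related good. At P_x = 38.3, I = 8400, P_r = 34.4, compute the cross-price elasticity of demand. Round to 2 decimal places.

At the given point, Q_x = 14.4 − 5.09(38.3) + 0.0426(8400) + 3.89(34.4) = 14.4 − 194.947 + 357.84 + 133.816 = 311.109.
∂Q_x/∂P_r = +3.89, so E_xy = 3.89·(34.4/311.109) ≈ 0.43.
E_xy > 0: the goods are substitutes.

0.43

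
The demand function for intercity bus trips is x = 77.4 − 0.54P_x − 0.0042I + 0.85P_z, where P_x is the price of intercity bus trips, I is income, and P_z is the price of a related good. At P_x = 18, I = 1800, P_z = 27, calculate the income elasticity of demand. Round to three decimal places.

-0.091

At the given point, x = 77.4 − 0.54(18) − 0.0042(1800) + 0.85(27) = 77.4 − 9.72 − 7.56 + 22.95 = 83.07.
∂x/∂I = −0.0042, so E_I = -0.0042·(1800/83.07) ≈ -0.091.
E_I < 0: inferior good.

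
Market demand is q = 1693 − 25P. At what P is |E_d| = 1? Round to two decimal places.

For linear demand q = a − bP, E = −bP/(a − bP). |E| = 1 ⇒ bP = a − bP ⇒ P = a/(2b).
P = 1693/(2·25) = 33.86.

33.86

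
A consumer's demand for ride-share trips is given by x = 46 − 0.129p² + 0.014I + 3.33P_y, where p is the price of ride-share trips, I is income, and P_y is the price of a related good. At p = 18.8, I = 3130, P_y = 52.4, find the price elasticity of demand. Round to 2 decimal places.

-0.42

First evaluate x: 46 − 0.129(18.8)² + 0.014(3130) + 3.33(52.4) = 46 − 45.5938 + 43.82 + 174.492 = 218.7182.
∂x/∂p = −2·0.129·p = -4.8504, so E_p = -4.8504·(18.8/218.7182) ≈ -0.42.
|E_p| < 1: demand is inelastic.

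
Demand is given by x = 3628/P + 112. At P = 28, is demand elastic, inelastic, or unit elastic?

inelastic

At P = 28, x = 241.5714.
dx/dP = −3628/P² = −4.6276.
Point elasticity E = (dx/dP)·(P/x) = -4.6276 × 28/241.5714 ≈ -0.536.
|E| ≈ 0.536 < 1, so demand is inelastic.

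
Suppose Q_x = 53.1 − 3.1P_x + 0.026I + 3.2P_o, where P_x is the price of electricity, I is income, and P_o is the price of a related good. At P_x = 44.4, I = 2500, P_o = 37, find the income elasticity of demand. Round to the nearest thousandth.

0.657

At the given point, Q_x = 53.1 − 3.1(44.4) + 0.026(2500) + 3.2(37) = 53.1 − 137.64 + 65 + 118.4 = 98.86.
∂Q_x/∂I = +0.026, so E_I = 0.026·(2500/98.86) ≈ 0.657.
E_I ∈ (0,1): normal good (necessity).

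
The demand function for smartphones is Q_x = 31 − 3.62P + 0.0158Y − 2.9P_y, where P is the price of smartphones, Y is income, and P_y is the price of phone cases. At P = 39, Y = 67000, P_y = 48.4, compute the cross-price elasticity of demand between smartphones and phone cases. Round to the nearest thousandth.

-0.174

Substituting, Q_x = 31 − 3.62(39) + 0.0158(67000) − 2.9(48.4) = 31 − 141.18 + 1058.6 − 140.36 = 808.06.
∂Q_x/∂P_y = −2.9, so E_xy = -2.9·(48.4/808.06) ≈ -0.174.
E_xy < 0: the goods are complements.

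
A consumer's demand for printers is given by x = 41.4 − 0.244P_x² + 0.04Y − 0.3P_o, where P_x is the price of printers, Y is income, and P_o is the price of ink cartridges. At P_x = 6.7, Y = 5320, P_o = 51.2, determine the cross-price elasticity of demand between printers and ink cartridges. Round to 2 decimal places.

Substituting, x = 41.4 − 0.244(6.7)² + 0.04(5320) − 0.3(51.2) = 41.4 − 10.9532 + 212.8 − 15.36 = 227.8868.
∂x/∂P_o = −0.3, so E_xy = -0.3·(51.2/227.8868) ≈ -0.07.
E_xy < 0: the goods are complements.

-0.07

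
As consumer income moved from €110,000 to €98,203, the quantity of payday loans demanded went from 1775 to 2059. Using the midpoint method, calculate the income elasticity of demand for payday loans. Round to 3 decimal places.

%ΔQ = (2059 − 1775)/[(1775+2059)/2] = 284/1917 ≈ 0.1481.
%ΔM = (98,203 − 110,000)/[(110,000+98,203)/2] = -11797/104101.5 ≈ -0.1133.
E_I = %ΔQ/%ΔM ≈ -1.307.
E_I < 0: inferior good.

-1.307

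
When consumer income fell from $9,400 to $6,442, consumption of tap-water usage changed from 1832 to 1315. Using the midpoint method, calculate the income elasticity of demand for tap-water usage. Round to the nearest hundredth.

%ΔQ = (1315 − 1832)/[(1832+1315)/2] = -517/1573.5 ≈ -0.3286.
%ΔI = (6,442 − 9,400)/[(9,400+6,442)/2] = -2958/7921 ≈ -0.3734.
E_I = %ΔQ/%ΔI ≈ 0.88.
E_I ∈ (0,1): normal good (necessity).

0.88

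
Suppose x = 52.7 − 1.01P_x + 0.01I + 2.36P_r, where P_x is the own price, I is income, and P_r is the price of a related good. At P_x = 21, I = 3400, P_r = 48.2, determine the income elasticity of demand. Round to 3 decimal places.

0.190

Substituting, x = 52.7 − 1.01(21) + 0.01(3400) + 2.36(48.2) = 52.7 − 21.21 + 34 + 113.752 = 179.242.
∂x/∂I = +0.01, so E_I = 0.01·(3400/179.242) ≈ 0.190.
E_I ∈ (0,1): normal good (necessity).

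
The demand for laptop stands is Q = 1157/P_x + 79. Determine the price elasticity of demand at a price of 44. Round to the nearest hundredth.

At P_x = 44, Q = 105.2955.
dQ/dP_x = −1157/P_x² = −0.5976.
Point elasticity E = (dQ/dP_x)·(P_x/Q) = -0.5976 × 44/105.2955 ≈ -0.25.
|E| < 1, so demand is inelastic at this price.

-0.25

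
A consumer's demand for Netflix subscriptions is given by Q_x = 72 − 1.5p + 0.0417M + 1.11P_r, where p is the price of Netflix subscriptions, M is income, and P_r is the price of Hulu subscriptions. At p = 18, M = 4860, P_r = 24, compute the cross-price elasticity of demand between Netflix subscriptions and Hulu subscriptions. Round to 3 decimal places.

Q_x = 72 − 1.5(18) + 0.0417(4860) + 1.11(24) = 72 − 27 + 202.662 + 26.64 = 274.302.
∂Q_x/∂P_r = +1.11, so E_xy = 1.11·(24/274.302) ≈ 0.097.
E_xy > 0: the goods are substitutes.

0.097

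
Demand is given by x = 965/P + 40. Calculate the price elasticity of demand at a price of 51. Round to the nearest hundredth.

-0.32

At P = 51, x = 58.9216.
dx/dP = −965/P² = −0.371.
Point elasticity E = (dx/dP)·(P/x) = -0.371 × 51/58.9216 ≈ -0.32.
|E| < 1, so demand is inelastic at this price.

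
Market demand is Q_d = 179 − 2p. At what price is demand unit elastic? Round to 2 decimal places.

44.75

For linear demand Q_d = a − bp, E = −bp/(a − bp). |E| = 1 ⇒ bp = a − bp ⇒ p = a/(2b).
p = 179/(2·2) = 44.75.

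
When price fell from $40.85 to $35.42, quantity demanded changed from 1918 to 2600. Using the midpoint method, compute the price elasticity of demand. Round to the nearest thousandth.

-2.120

%ΔQ = (2600 − 1918)/[(1918 + 2600)/2] = 682/2259 ≈ 0.3019.
%Δp = (35.42 − 40.85)/[(40.85 + 35.42)/2] = -5.43/38.135 ≈ -0.1424.
Arc elasticity E = %ΔQ/%Δp ≈ 0.3019/-0.1424 ≈ -2.120.
|E| > 1: demand is elastic over this range.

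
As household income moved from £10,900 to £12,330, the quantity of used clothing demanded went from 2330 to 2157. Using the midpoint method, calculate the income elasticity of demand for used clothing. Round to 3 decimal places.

%ΔQ = (2157 − 2330)/[(2330+2157)/2] = -173/2243.5 ≈ -0.0771.
%ΔI = (12,330 − 10,900)/[(10,900+12,330)/2] = 1430/11615 ≈ 0.1231.
E_I = %ΔQ/%ΔI ≈ -0.626.
E_I < 0: inferior good.

-0.626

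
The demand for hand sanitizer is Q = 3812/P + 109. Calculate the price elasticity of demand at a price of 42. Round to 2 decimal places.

-0.45

At P = 42, Q = 199.7619.
dQ/dP = −3812/P² = −2.161.
Point elasticity E = (dQ/dP)·(P/Q) = -2.161 × 42/199.7619 ≈ -0.45.
|E| < 1, so demand is inelastic at this price.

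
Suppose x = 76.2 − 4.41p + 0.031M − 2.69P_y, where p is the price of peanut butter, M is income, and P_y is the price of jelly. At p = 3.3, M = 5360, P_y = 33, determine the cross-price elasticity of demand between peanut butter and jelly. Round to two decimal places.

x = 76.2 − 4.41(3.3) + 0.031(5360) − 2.69(33) = 76.2 − 14.553 + 166.16 − 88.77 = 139.037.
∂x/∂P_y = −2.69, so E_xy = -2.69·(33/139.037) ≈ -0.64.
E_xy < 0: the goods are complements.

-0.64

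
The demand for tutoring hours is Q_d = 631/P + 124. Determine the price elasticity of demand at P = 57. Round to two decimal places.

-0.08

At P = 57, Q_d = 135.0702.
dQ_d/dP = −631/P² = −0.1942.
Point elasticity E = (dQ_d/dP)·(P/Q_d) = -0.1942 × 57/135.0702 ≈ -0.08.
|E| < 1, so demand is inelastic at this price.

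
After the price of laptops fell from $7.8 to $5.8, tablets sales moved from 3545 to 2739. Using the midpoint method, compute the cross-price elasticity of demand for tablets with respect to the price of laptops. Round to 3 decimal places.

0.872

%ΔQ_x = (2739 − 3545)/[(3545+2739)/2] = -806/3142 ≈ -0.2565.
%ΔP_y = (5.8 − 7.8)/[(7.8+5.8)/2] ≈ -0.2941.
E_xy = -0.2565/-0.2941 ≈ 0.872.
E_xy > 0, so tablets and laptops are substitutes.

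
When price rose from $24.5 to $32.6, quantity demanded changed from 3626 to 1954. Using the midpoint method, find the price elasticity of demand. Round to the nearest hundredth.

-2.11

%ΔQ = (1954 − 3626)/[(3626 + 1954)/2] = -1672/2790 ≈ -0.5993.
%Δp = (32.6 − 24.5)/[(24.5 + 32.6)/2] = 8.1/28.55 ≈ 0.2837.
Arc elasticity E = %ΔQ/%Δp ≈ -0.5993/0.2837 ≈ -2.11.
|E| > 1: demand is elastic over this range.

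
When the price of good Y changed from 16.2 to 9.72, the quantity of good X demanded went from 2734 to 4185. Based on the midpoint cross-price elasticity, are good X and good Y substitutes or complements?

complements

%ΔQ_x = (4185 − 2734)/[(2734+4185)/2] = 1451/3459.5 ≈ 0.4194.
%ΔP_y = (9.72 − 16.2)/[(16.2+9.72)/2] ≈ -0.5000.
E_xy = 0.4194/-0.5000 ≈ -0.839.
E_xy < 0, so the goods are complements.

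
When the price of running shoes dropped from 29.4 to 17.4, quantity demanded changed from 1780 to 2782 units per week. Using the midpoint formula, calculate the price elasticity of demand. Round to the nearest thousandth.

%Δq = (2782 − 1780)/[(1780 + 2782)/2] = 1002/2281 ≈ 0.4393.
%ΔP = (17.4 − 29.4)/[(29.4 + 17.4)/2] = -12/23.4 ≈ -0.5128.
Arc elasticity E = %Δq/%ΔP ≈ 0.4393/-0.5128 ≈ -0.857.
|E| < 1: demand is inelastic over this range.

-0.857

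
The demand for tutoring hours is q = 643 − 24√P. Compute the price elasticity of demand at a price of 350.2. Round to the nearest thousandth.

-1.158

At P = 350.2, q = 193.8728.
dq/dP = −24/(2√P) = −24/(2·18.7136).
Point elasticity E = (dq/dP)·(P/q) = -0.6412 × 350.2/193.8728 ≈ -1.158.
|E| > 1, so demand is elastic at this price.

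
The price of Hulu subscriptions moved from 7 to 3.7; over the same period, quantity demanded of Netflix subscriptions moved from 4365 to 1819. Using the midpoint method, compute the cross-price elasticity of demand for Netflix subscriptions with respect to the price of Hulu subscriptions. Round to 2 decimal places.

%ΔQ_x = (1819 − 4365)/[(4365+1819)/2] = -2546/3092 ≈ -0.8234.
%ΔP_y = (3.7 − 7)/[(7+3.7)/2] ≈ -0.6168.
E_xy = -0.8234/-0.6168 ≈ 1.33.
E_xy > 0, so Netflix subscriptions and Hulu subscriptions are substitutes.

1.33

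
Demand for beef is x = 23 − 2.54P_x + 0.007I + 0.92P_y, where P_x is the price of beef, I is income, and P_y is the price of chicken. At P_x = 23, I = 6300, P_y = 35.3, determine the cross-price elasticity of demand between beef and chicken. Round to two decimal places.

At the given point, x = 23 − 2.54(23) + 0.007(6300) + 0.92(35.3) = 23 − 58.42 + 44.1 + 32.476 = 41.156.
∂x/∂P_y = +0.92, so E_xy = 0.92·(35.3/41.156) ≈ 0.79.
E_xy > 0: the goods are substitutes.

0.79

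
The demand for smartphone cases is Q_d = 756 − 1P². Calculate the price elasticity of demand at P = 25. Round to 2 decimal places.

-9.54

At P = 25, Q_d = 131.
dQ_d/dP = −2·1·P = −50.
Point elasticity E = (dQ_d/dP)·(P/Q_d) = -50 × 25/131 ≈ -9.54.
|E| > 1, so demand is elastic at this price.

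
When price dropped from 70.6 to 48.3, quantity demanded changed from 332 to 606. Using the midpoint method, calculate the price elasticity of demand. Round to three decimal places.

%Δq = (606 − 332)/[(332 + 606)/2] = 274/469 ≈ 0.5842.
%Δp = (48.3 − 70.6)/[(70.6 + 48.3)/2] = -22.3/59.45 ≈ -0.3751.
Arc elasticity E = %Δq/%Δp ≈ 0.5842/-0.3751 ≈ -1.557.
|E| > 1: demand is elastic over this range.

-1.557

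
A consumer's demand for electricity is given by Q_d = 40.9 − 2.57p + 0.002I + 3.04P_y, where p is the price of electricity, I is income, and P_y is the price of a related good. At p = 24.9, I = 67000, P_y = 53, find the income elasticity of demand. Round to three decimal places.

0.493

First evaluate Q_d: 40.9 − 2.57(24.9) + 0.002(67000) + 3.04(53) = 40.9 − 63.993 + 134 + 161.12 = 272.027.
∂Q_d/∂I = +0.002, so E_I = 0.002·(67000/272.027) ≈ 0.493.
E_I ∈ (0,1): normal good (necessity).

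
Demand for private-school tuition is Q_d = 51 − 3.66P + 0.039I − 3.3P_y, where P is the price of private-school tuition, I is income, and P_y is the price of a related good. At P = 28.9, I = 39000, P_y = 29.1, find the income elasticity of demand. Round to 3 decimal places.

First evaluate Q_d: 51 − 3.66(28.9) + 0.039(39000) − 3.3(29.1) = 51 − 105.774 + 1521 − 96.03 = 1370.196.
∂Q_d/∂I = +0.039, so E_I = 0.039·(39000/1370.196) ≈ 1.110.
E_I > 1: normal good (luxury).

1.110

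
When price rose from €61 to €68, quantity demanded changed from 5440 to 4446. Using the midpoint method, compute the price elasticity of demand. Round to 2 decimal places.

%ΔQ = (4446 − 5440)/[(5440 + 4446)/2] = -994/4943 ≈ -0.2011.
%ΔP = (68 − 61)/[(61 + 68)/2] = 7/64.5 ≈ 0.1085.
Arc elasticity E = %ΔQ/%ΔP ≈ -0.2011/0.1085 ≈ -1.85.
|E| > 1: demand is elastic over this range.

-1.85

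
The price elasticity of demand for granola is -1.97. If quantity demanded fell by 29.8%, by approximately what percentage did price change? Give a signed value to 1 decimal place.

%ΔQ ≈ E × %ΔP ⇒ %ΔP = %ΔQ / E = (-29.8%)/(-1.97) ≈ 15.1%.

15.1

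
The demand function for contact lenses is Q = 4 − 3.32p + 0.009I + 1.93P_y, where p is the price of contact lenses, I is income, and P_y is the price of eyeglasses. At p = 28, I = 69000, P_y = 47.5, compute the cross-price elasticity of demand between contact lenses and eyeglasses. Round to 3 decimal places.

At the given point, Q = 4 − 3.32(28) + 0.009(69000) + 1.93(47.5) = 4 − 92.96 + 621 + 91.675 = 623.715.
∂Q/∂P_y = +1.93, so E_xy = 1.93·(47.5/623.715) ≈ 0.147.
E_xy > 0: the goods are substitutes.

0.147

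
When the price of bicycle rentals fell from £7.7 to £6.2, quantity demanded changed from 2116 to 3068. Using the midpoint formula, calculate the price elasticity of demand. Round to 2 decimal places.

-1.70

%Δq = (3068 − 2116)/[(2116 + 3068)/2] = 952/2592 ≈ 0.3673.
%ΔP = (6.2 − 7.7)/[(7.7 + 6.2)/2] = -1.5/6.95 ≈ -0.2158.
Arc elasticity E = %Δq/%ΔP ≈ 0.3673/-0.2158 ≈ -1.70.
|E| > 1: demand is elastic over this range.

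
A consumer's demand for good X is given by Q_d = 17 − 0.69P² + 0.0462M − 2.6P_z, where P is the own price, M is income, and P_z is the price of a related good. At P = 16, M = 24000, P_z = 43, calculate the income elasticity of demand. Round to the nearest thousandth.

First evaluate Q_d: 17 − 0.69(16)² + 0.0462(24000) − 2.6(43) = 17 − 176.64 + 1108.8 − 111.8 = 837.36.
∂Q_d/∂M = +0.0462, so E_I = 0.0462·(24000/837.36) ≈ 1.324.
E_I > 1: normal good (luxury).

1.324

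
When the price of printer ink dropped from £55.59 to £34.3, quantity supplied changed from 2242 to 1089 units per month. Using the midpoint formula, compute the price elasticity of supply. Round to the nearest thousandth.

1.461

%ΔQ = (1089 − 2242)/[(2242 + 1089)/2] = -1153/1665.5 ≈ -0.6923.
%Δp = (34.3 − 55.59)/[(55.59 + 34.3)/2] = -21.29/44.945 ≈ -0.4737.
Arc elasticity E = %ΔQ/%Δp ≈ -0.6923/-0.4737 ≈ 1.461.
|E| > 1: supply is elastic over this range.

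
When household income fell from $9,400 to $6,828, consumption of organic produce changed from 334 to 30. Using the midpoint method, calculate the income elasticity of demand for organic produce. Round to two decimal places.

%ΔQ = (30 − 334)/[(334+30)/2] = -304/182 ≈ -1.6703.
%ΔI = (6,828 − 9,400)/[(9,400+6,828)/2] = -2572/8114 ≈ -0.3170.
E_I = %ΔQ/%ΔI ≈ 5.27.
E_I > 1: normal good (luxury).

5.27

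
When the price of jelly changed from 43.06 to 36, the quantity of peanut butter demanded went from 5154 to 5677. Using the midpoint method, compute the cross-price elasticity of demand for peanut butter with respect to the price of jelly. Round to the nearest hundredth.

-0.54

%ΔQ_x = (5677 − 5154)/[(5154+5677)/2] = 523/5415.5 ≈ 0.0966.
%ΔP_y = (36 − 43.06)/[(43.06+36)/2] ≈ -0.1786.
E_xy = 0.0966/-0.1786 ≈ -0.54.
E_xy < 0, so peanut butter and jelly are complements.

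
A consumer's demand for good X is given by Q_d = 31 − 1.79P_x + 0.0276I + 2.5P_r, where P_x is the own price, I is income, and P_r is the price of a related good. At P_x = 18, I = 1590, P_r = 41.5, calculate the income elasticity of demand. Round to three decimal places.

Substituting, Q_d = 31 − 1.79(18) + 0.0276(1590) + 2.5(41.5) = 31 − 32.22 + 43.884 + 103.75 = 146.414.
∂Q_d/∂I = +0.0276, so E_I = 0.0276·(1590/146.414) ≈ 0.300.
E_I ∈ (0,1): normal good (necessity).

0.300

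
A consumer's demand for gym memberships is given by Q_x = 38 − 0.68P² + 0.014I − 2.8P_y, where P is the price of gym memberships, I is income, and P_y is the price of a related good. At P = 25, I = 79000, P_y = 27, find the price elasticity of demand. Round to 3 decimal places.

-1.321

At the given point, Q_x = 38 − 0.68(25)² + 0.014(79000) − 2.8(27) = 38 − 425 + 1106 − 75.6 = 643.4.
∂Q_x/∂P = −2·0.68·P = -34, so E_p = -34·(25/643.4) ≈ -1.321.
|E_p| > 1: demand is elastic.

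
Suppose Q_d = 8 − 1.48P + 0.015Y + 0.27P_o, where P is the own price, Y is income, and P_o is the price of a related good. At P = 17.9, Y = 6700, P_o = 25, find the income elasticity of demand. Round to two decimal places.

1.13

Evaluating quantity at (P, Y, P_o) gives Q_d = 8 − 1.48(17.9) + 0.015(6700) + 0.27(25) = 8 − 26.492 + 100.5 + 6.75 = 88.758.
∂Q_d/∂Y = +0.015, so E_I = 0.015·(6700/88.758) ≈ 1.13.
E_I > 1: normal good (luxury).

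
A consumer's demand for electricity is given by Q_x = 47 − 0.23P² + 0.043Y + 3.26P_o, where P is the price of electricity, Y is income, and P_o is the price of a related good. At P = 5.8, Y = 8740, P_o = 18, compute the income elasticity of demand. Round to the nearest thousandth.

0.793

Q_x = 47 − 0.23(5.8)² + 0.043(8740) + 3.26(18) = 47 − 7.7372 + 375.82 + 58.68 = 473.7628.
∂Q_x/∂Y = +0.043, so E_I = 0.043·(8740/473.7628) ≈ 0.793.
E_I ∈ (0,1): normal good (necessity).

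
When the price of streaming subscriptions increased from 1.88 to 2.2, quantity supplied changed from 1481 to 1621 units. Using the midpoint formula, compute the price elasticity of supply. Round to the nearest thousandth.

0.575

%ΔQ = (1621 − 1481)/[(1481 + 1621)/2] = 140/1551 ≈ 0.0903.
%ΔP = (2.2 − 1.88)/[(1.88 + 2.2)/2] = 0.32/2.04 ≈ 0.1569.
Arc elasticity E = %ΔQ/%ΔP ≈ 0.0903/0.1569 ≈ 0.575.
|E| < 1: supply is inelastic over this range.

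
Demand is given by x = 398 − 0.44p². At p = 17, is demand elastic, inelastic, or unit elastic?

inelastic

At p = 17, x = 270.84.
dx/dp = −2·0.44·p = −14.96.
Point elasticity E = (dx/dp)·(p/x) = -14.96 × 17/270.84 ≈ -0.939.
|E| ≈ 0.939 < 1, so demand is inelastic.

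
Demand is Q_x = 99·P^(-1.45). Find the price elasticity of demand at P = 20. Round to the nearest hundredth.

-1.45

For a Cobb–Douglas (constant-elasticity) form Q_x = A·P^α·…, the elasticity with respect to P equals the exponent α at every point.
Here the exponent on P is -1.45, so the price elasticity of demand is -1.45.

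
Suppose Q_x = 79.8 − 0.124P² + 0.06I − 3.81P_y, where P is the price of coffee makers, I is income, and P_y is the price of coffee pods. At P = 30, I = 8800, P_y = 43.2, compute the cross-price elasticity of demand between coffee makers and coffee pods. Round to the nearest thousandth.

Substituting, Q_x = 79.8 − 0.124(30)² + 0.06(8800) − 3.81(43.2) = 79.8 − 111.6 + 528 − 164.592 = 331.608.
∂Q_x/∂P_y = −3.81, so E_xy = -3.81·(43.2/331.608) ≈ -0.496.
E_xy < 0: the goods are complements.

-0.496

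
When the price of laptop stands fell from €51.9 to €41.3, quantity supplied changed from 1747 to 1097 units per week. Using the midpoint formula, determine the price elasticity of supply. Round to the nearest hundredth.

%ΔQ = (1097 − 1747)/[(1747 + 1097)/2] = -650/1422 ≈ -0.4571.
%ΔP = (41.3 − 51.9)/[(51.9 + 41.3)/2] = -10.6/46.6 ≈ -0.2275.
Arc elasticity E = %ΔQ/%ΔP ≈ -0.4571/-0.2275 ≈ 2.01.
|E| > 1: supply is elastic over this range.

2.01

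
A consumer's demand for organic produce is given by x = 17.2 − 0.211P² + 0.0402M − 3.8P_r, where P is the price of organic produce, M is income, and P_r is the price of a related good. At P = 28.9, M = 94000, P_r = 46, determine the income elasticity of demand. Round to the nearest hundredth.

x = 17.2 − 0.211(28.9)² + 0.0402(94000) − 3.8(46) = 17.2 − 176.2293 + 3778.8 − 174.8 = 3444.9707.
∂x/∂M = +0.0402, so E_I = 0.0402·(94000/3444.9707) ≈ 1.10.
E_I > 1: normal good (luxury).

1.10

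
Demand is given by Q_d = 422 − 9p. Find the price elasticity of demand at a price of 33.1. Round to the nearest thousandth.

-2.400

At p = 33.1, Q_d = 124.1.
dQ_d/dp = −9.
Point elasticity E = (dQ_d/dp)·(p/Q_d) = -9 × 33.1/124.1 ≈ -2.400.
|E| > 1, so demand is elastic at this price.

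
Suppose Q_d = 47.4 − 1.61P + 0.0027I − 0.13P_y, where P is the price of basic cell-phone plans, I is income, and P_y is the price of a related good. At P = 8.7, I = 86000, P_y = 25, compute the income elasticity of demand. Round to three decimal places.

Evaluating quantity at (P, I, P_y) gives Q_d = 47.4 − 1.61(8.7) + 0.0027(86000) − 0.13(25) = 47.4 − 14.007 + 232.2 − 3.25 = 262.343.
∂Q_d/∂I = +0.0027, so E_I = 0.0027·(86000/262.343) ≈ 0.885.
E_I ∈ (0,1): normal good (necessity).

0.885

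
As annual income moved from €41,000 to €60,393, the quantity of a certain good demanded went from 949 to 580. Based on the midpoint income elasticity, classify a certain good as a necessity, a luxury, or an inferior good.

%ΔQ = (580 − 949)/[(949+580)/2] = -369/764.5 ≈ -0.4827.
%ΔM = (60,393 − 41,000)/[(41,000+60,393)/2] = 19393/50696.5 ≈ 0.3825.
E_I = %ΔQ/%ΔM ≈ -1.262.
E_I < 0: inferior good.

inferior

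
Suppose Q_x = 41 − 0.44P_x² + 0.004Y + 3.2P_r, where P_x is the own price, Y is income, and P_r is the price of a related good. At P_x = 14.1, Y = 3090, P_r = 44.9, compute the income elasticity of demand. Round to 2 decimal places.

0.11

Substituting, Q_x = 41 − 0.44(14.1)² + 0.004(3090) + 3.2(44.9) = 41 − 87.4764 + 12.36 + 143.68 = 109.5636.
∂Q_x/∂Y = +0.004, so E_I = 0.004·(3090/109.5636) ≈ 0.11.
E_I ∈ (0,1): normal good (necessity).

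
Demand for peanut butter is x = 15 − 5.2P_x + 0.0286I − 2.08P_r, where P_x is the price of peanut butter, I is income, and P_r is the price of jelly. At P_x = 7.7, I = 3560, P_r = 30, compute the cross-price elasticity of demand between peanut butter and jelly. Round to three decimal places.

First evaluate x: 15 − 5.2(7.7) + 0.0286(3560) − 2.08(30) = 15 − 40.04 + 101.816 − 62.4 = 14.376.
∂x/∂P_r = −2.08, so E_xy = -2.08·(30/14.376) ≈ -4.341.
E_xy < 0: the goods are complements.

-4.341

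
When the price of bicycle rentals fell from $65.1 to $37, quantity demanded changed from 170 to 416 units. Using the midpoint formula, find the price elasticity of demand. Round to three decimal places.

-1.525

%ΔQ = (416 − 170)/[(170 + 416)/2] = 246/293 ≈ 0.8396.
%ΔP = (37 − 65.1)/[(65.1 + 37)/2] = -28.1/51.05 ≈ -0.5504.
Arc elasticity E = %ΔQ/%ΔP ≈ 0.8396/-0.5504 ≈ -1.525.
|E| > 1: demand is elastic over this range.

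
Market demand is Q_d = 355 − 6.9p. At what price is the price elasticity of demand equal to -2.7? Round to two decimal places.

Set −bp/(a − bp) = −2.7 ⇒ bp = 2.7(a − bp) ⇒ bp(1+2.7) = 2.7·a.
p = 2.7·355/(6.9·3.7) ≈ 37.54.

37.54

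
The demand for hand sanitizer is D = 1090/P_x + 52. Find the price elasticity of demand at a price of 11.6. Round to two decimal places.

-0.64

At P_x = 11.6, D = 145.9655.
dD/dP_x = −1090/P_x² = −8.1005.
Point elasticity E = (dD/dP_x)·(P_x/D) = -8.1005 × 11.6/145.9655 ≈ -0.64.
|E| < 1, so demand is inelastic at this price.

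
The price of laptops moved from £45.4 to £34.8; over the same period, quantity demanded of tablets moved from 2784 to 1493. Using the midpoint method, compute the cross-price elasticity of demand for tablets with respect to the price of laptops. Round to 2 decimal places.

%ΔQ_x = (1493 − 2784)/[(2784+1493)/2] = -1291/2138.5 ≈ -0.6037.
%ΔP_y = (34.8 − 45.4)/[(45.4+34.8)/2] ≈ -0.2643.
E_xy = -0.6037/-0.2643 ≈ 2.28.
E_xy > 0, so tablets and laptops are substitutes.

2.28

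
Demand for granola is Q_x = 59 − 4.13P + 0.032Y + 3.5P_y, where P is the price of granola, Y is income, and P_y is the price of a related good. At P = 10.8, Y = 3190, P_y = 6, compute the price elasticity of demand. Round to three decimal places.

Q_x = 59 − 4.13(10.8) + 0.032(3190) + 3.5(6) = 59 − 44.604 + 102.08 + 21 = 137.476.
∂Q_x/∂P = −4.13, so E_p = (−4.13)·(10.8/137.476) ≈ -0.324.
|E_p| < 1: demand is inelastic.

-0.324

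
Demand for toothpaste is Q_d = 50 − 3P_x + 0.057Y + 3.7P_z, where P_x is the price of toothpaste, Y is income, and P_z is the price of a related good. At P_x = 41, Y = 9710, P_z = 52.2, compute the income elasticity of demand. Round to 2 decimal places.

0.82

First evaluate Q_d: 50 − 3(41) + 0.057(9710) + 3.7(52.2) = 50 − 123 + 553.47 + 193.14 = 673.61.
∂Q_d/∂Y = +0.057, so E_I = 0.057·(9710/673.61) ≈ 0.82.
E_I ∈ (0,1): normal good (necessity).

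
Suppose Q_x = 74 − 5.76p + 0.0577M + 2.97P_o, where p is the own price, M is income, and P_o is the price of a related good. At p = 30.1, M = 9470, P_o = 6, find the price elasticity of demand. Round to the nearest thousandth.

Evaluating quantity at (p, M, P_o) gives Q_x = 74 − 5.76(30.1) + 0.0577(9470) + 2.97(6) = 74 − 173.376 + 546.419 + 17.82 = 464.863.
∂Q_x/∂p = −5.76, so E_p = (−5.76)·(30.1/464.863) ≈ -0.373.
|E_p| < 1: demand is inelastic.

-0.373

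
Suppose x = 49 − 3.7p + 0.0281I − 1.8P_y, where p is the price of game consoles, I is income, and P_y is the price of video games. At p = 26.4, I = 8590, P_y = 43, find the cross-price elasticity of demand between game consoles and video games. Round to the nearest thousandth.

-0.671

At the given point, x = 49 − 3.7(26.4) + 0.0281(8590) − 1.8(43) = 49 − 97.68 + 241.379 − 77.4 = 115.299.
∂x/∂P_y = −1.8, so E_xy = -1.8·(43/115.299) ≈ -0.671.
E_xy < 0: the goods are complements.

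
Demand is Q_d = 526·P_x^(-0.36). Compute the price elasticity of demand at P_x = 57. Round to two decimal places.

For a Cobb–Douglas (constant-elasticity) form Q_d = A·P_x^α·…, the elasticity with respect to P_x equals the exponent α at every point.
Here the exponent on P_x is -0.36, so the price elasticity of demand is -0.36.

-0.36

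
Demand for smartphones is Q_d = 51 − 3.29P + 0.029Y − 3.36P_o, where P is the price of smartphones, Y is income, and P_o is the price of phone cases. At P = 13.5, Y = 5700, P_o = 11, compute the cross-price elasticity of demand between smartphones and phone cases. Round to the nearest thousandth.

-0.274

Evaluating quantity at (P, Y, P_o) gives Q_d = 51 − 3.29(13.5) + 0.029(5700) − 3.36(11) = 51 − 44.415 + 165.3 − 36.96 = 134.925.
∂Q_d/∂P_o = −3.36, so E_xy = -3.36·(11/134.925) ≈ -0.274.
E_xy < 0: the goods are complements.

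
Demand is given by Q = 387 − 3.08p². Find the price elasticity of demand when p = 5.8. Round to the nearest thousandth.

-0.731

At p = 5.8, Q = 283.3888.
dQ/dp = −2·3.08·p = −35.728.
Point elasticity E = (dQ/dp)·(p/Q) = -35.728 × 5.8/283.3888 ≈ -0.731.
|E| < 1, so demand is inelastic at this price.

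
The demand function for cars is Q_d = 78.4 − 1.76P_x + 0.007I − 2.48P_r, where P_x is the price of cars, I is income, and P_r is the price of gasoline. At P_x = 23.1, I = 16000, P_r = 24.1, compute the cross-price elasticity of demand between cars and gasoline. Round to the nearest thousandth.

First evaluate Q_d: 78.4 − 1.76(23.1) + 0.007(16000) − 2.48(24.1) = 78.4 − 40.656 + 112 − 59.768 = 89.976.
∂Q_d/∂P_r = −2.48, so E_xy = -2.48·(24.1/89.976) ≈ -0.664.
E_xy < 0: the goods are complements.

-0.664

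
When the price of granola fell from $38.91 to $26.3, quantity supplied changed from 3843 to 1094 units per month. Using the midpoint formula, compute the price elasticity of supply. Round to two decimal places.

%Δq = (1094 − 3843)/[(3843 + 1094)/2] = -2749/2468.5 ≈ -1.1136.
%ΔP = (26.3 − 38.91)/[(38.91 + 26.3)/2] = -12.61/32.605 ≈ -0.3868.
Arc elasticity E = %Δq/%ΔP ≈ -1.1136/-0.3868 ≈ 2.88.
|E| > 1: supply is elastic over this range.

2.88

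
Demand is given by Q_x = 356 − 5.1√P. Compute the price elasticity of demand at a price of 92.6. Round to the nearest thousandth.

At P = 92.6, Q_x = 306.9233.
dQ_x/dP = −5.1/(2√P) = −5.1/(2·9.6229).
Point elasticity E = (dQ_x/dP)·(P/Q_x) = -0.265 × 92.6/306.9233 ≈ -0.080.
|E| < 1, so demand is inelastic at this price.

-0.080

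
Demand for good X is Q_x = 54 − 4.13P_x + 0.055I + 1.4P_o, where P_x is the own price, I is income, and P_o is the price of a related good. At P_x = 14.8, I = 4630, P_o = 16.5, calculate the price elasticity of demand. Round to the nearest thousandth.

Substituting, Q_x = 54 − 4.13(14.8) + 0.055(4630) + 1.4(16.5) = 54 − 61.124 + 254.65 + 23.1 = 270.626.
∂Q_x/∂P_x = −4.13, so E_p = (−4.13)·(14.8/270.626) ≈ -0.226.
|E_p| < 1: demand is inelastic.

-0.226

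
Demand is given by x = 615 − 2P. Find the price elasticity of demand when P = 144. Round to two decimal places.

-0.88

At P = 144, x = 327.
dx/dP = −2.
Point elasticity E = (dx/dP)·(P/x) = -2 × 144/327 ≈ -0.88.
|E| < 1, so demand is inelastic at this price.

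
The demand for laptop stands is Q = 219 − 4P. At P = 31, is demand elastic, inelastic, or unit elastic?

elastic

At P = 31, Q = 95.
dQ/dP = −4.
Point elasticity E = (dQ/dP)·(P/Q) = -4 × 31/95 ≈ -1.305.
|E| ≈ 1.305 > 1, so demand is elastic.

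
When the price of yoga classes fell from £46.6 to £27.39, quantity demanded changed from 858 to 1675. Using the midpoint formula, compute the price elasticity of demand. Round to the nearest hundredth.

%ΔQ = (1675 − 858)/[(858 + 1675)/2] = 817/1266.5 ≈ 0.6451.
%Δp = (27.39 − 46.6)/[(46.6 + 27.39)/2] = -19.21/36.995 ≈ -0.5193.
Arc elasticity E = %ΔQ/%Δp ≈ 0.6451/-0.5193 ≈ -1.24.
|E| > 1: demand is elastic over this range.

-1.24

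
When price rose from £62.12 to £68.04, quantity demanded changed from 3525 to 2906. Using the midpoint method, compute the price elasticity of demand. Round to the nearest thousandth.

-2.116

%ΔQ = (2906 − 3525)/[(3525 + 2906)/2] = -619/3215.5 ≈ -0.1925.
%ΔP = (68.04 − 62.12)/[(62.12 + 68.04)/2] = 5.92/65.08 ≈ 0.0910.
Arc elasticity E = %ΔQ/%ΔP ≈ -0.1925/0.0910 ≈ -2.116.
|E| > 1: demand is elastic over this range.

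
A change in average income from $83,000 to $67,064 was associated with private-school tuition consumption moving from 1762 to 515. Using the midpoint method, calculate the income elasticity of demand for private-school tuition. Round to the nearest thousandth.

%ΔQ = (515 − 1762)/[(1762+515)/2] = -1247/1138.5 ≈ -1.0953.
%ΔI = (67,064 − 83,000)/[(83,000+67,064)/2] = -15936/75032 ≈ -0.2124.
E_I = %ΔQ/%ΔI ≈ 5.157.
E_I > 1: normal good (luxury).

5.157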